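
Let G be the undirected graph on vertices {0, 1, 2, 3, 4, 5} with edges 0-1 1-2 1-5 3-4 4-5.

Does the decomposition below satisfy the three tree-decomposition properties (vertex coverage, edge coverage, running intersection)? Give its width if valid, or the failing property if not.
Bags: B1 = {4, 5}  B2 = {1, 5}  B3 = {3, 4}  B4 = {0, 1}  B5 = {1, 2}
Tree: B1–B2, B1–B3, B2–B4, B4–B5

Vertex coverage: the bags together contain {0, 1, 2, 3, 4, 5}, the full vertex set. Edge coverage: each edge of G has both endpoints in at least one bag. Running intersection: for every vertex, the bags containing it form a connected subtree. All three properties hold, so this is a valid tree decomposition of width max|bag| − 1 = 1, and hence tw(G) ≤ 1.

Yes; width 1.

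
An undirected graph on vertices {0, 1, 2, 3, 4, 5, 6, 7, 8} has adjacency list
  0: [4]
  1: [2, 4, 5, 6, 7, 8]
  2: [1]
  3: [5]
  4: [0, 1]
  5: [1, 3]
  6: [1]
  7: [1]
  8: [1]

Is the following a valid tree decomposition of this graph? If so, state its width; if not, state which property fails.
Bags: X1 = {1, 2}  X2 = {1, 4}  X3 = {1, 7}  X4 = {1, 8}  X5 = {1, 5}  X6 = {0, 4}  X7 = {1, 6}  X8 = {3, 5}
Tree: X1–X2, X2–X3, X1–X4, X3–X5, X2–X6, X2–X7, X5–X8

Yes; width 1.

Checking the three conditions: (i) the bags cover all of {0, 1, 2, 3, 4, 5, 6, 7, 8}; (ii) for each edge, some bag contains both endpoints; (iii) the bags containing any fixed vertex form a subtree. All hold, so the decomposition is valid with width 2 − 1 = 1.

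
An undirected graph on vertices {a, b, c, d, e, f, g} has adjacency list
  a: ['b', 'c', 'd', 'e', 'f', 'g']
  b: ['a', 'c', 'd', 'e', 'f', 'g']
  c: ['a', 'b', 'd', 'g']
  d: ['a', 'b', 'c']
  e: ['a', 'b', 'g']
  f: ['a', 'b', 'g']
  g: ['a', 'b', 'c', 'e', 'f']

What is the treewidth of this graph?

A width-3 tree decomposition is:
Bags: B1 = {a, b, c, d}  B2 = {a, b, c, g}  B3 = {a, b, f, g}  B4 = {a, b, e, g}
Tree: B1–B2, B2–B3, B3–B4
Each bag holds 4 vertices, so the decomposition has width 3, which upper-bounds the treewidth. For the lower bound, the 4 vertices {a, b, c, d} are pairwise adjacent, and any tree decomposition puts a clique entirely inside one bag — forcing width ≥ 3. Combining the bounds, tw(G) = 3.

3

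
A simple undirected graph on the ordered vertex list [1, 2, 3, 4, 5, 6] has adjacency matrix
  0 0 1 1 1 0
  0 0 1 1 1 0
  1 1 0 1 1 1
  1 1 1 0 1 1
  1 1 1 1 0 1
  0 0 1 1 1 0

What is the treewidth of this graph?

A width-3 tree decomposition is:
Bags: B1 = {2, 3, 4, 5}  B2 = {3, 4, 5, 6}  B3 = {1, 3, 4, 5}
Tree: B1–B2, B1–B3
Each bag holds 4 vertices, so the decomposition has width 3, which upper-bounds the treewidth. For the lower bound, the 4 vertices {1, 3, 4, 5} are pairwise adjacent, and any tree decomposition puts a clique entirely inside one bag — forcing width ≥ 3. Hence tw(G) = 3 exactly.

3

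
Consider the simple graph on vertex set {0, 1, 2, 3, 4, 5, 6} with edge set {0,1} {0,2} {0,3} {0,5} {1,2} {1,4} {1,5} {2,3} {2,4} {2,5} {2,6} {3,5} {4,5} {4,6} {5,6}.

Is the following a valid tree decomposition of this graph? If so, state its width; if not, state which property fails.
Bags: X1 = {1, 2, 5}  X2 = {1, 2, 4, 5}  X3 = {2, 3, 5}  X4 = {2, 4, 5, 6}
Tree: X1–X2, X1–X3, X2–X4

No — vertex 0 appears in no bag.

A tree decomposition must satisfy three properties: every vertex lies in some bag; for every edge, both endpoints lie together in some bag; and for every vertex, the bags containing it form a connected subtree. Here vertex 0 appears in no bag, so the decomposition is invalid.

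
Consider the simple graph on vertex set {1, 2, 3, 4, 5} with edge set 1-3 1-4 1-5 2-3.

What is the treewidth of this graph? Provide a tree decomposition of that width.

Each bag holds 2 vertices, so the decomposition has width 1, which upper-bounds the treewidth. G has an edge, so its treewidth is at least 1. Therefore the treewidth is 1.

Treewidth 1.
One optimal decomposition is:
Bags: B1 = {1, 4}  B2 = {1, 5}  B3 = {1, 3}  B4 = {2, 3}
Tree: B1–B2, B2–B3, B3–B4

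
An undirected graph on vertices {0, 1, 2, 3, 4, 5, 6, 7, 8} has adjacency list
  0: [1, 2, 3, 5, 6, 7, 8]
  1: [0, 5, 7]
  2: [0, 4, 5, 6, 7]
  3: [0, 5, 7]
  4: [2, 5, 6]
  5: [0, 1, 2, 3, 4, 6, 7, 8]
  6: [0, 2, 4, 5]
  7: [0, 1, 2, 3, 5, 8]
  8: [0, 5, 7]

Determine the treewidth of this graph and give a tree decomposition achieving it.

Each bag holds 4 vertices, so the decomposition has width 3, which upper-bounds the treewidth. On the other hand G contains the 4-clique {0, 2, 5, 6}. A clique must lie in a single bag of any decomposition, so no decomposition can have width below 3. The upper and lower bounds meet at 3, so that is the treewidth.

Treewidth 3.
Bags: B1 = {0, 2, 5, 7}  B2 = {0, 5, 7, 8}  B3 = {0, 2, 5, 6}  B4 = {0, 3, 5, 7}  B5 = {2, 4, 5, 6}  B6 = {0, 1, 5, 7}
Tree: B1–B2, B1–B3, B1–B4, B3–B5, B2–B6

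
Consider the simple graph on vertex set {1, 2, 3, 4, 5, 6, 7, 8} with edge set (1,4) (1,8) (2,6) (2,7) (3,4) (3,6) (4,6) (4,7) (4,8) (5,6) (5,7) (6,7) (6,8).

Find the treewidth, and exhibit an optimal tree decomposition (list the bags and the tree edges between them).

Every bag has size at most 3, so the width is 3 − 1 = 2 and tw(G) ≤ 2. For the lower bound, the 3 vertices {1, 4, 8} are pairwise adjacent, and any tree decomposition puts a clique entirely inside one bag — forcing width ≥ 2. The upper and lower bounds meet at 2, so that is the treewidth.

Treewidth 2.
One such decomposition:
Bags: B1 = {5, 6, 7}  B2 = {2, 6, 7}  B3 = {4, 6, 7}  B4 = {3, 4, 6}  B5 = {4, 6, 8}  B6 = {1, 4, 8}
Tree: B1–B2, B1–B3, B3–B4, B4–B5, B5–B6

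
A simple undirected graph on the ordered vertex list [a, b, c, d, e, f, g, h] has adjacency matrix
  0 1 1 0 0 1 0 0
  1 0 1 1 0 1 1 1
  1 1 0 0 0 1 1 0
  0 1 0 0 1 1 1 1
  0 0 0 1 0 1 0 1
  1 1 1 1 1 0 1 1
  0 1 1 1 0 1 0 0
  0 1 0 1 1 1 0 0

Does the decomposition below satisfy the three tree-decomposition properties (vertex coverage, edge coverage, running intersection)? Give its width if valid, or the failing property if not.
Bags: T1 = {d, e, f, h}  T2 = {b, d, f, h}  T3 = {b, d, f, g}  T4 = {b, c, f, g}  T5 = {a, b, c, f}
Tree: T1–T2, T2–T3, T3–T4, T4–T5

Checking the three conditions: (i) the bags cover all of {a, b, c, d, e, f, g, h}; (ii) for each edge, some bag contains both endpoints; (iii) the bags containing any fixed vertex form a subtree. All hold, so the decomposition is valid with width 4 − 1 = 3.

Yes; width 3.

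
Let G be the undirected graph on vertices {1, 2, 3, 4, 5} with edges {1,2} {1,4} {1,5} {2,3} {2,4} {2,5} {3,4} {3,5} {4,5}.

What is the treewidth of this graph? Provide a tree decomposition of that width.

Treewidth 3.
One such decomposition:
Bags: B1 = {1, 2, 4, 5}  B2 = {2, 3, 4, 5}
Tree: B1–B2

The largest bag has 4 vertices, giving width 3; this decomposition certifies tw(G) ≤ 3. On the other hand G contains the 4-clique {1, 2, 4, 5}. A clique must lie in a single bag of any decomposition, so no decomposition can have width below 3. The upper and lower bounds meet at 3, so that is the treewidth.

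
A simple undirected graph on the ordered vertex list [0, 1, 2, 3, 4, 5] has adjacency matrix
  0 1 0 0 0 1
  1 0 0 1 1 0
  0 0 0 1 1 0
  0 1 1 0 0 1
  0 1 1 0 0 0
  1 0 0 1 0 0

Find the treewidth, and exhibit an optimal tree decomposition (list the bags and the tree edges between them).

Each bag holds 3 vertices, so the decomposition has width 2, which upper-bounds the treewidth. Since 2–4–1–3–2 is a cycle in G, G is not acyclic. Forests are exactly the graphs of treewidth ≤ 1, so tw(G) ≥ 2. The upper and lower bounds meet at 2, so that is the treewidth.

Treewidth 2.
One such decomposition:
Bags: B1 = {2, 3, 4}  B2 = {1, 3, 4}  B3 = {1, 3, 5}  B4 = {0, 1, 5}
Tree: B1–B2, B2–B3, B3–B4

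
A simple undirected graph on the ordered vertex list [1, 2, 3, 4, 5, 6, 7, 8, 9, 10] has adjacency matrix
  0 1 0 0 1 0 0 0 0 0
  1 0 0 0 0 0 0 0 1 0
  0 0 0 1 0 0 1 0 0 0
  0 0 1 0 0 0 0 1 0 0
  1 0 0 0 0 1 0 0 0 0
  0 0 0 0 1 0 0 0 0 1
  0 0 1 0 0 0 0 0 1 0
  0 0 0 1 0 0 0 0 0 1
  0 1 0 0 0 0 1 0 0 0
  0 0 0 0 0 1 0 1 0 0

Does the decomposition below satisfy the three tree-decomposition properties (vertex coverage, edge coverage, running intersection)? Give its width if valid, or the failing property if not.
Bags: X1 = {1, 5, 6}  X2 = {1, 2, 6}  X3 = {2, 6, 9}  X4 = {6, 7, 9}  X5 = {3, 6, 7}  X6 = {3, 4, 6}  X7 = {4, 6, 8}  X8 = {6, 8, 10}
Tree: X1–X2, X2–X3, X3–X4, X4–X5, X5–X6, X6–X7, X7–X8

Yes; width 2.

Every vertex of G appears in some bag (union = {1, 2, 3, 4, 5, 6, 7, 8, 9, 10}); every edge is covered by a bag; and for each vertex v the set of bags containing v is connected in the bag tree. The decomposition is therefore valid. The largest bag has 3 vertices, so the width is 2.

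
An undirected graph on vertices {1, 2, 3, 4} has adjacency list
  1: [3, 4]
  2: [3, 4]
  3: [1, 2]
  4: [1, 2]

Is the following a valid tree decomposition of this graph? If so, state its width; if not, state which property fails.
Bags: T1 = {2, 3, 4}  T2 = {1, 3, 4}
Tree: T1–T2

Vertex coverage: the bags together contain {1, 2, 3, 4}, the full vertex set. Edge coverage: each edge of G has both endpoints in at least one bag. Running intersection: for every vertex, the bags containing it form a connected subtree. All three properties hold, so this is a valid tree decomposition of width max|bag| − 1 = 2, and hence tw(G) ≤ 2.

Yes; width 2.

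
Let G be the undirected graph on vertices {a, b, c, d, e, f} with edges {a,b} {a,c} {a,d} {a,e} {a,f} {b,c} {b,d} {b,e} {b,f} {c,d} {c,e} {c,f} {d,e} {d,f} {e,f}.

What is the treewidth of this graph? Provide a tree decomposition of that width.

With just one bag of size 6, the width is 6 − 1 = 5, so tw(G) ≤ 5. On the other hand G contains the 6-clique {a, b, c, d, e, f}. A clique must lie in a single bag of any decomposition, so no decomposition can have width below 5. Combining the bounds, tw(G) = 5.

Treewidth 5.
One such decomposition:
Bags: B1 = {a, b, c, d, e, f}
Tree: (single bag)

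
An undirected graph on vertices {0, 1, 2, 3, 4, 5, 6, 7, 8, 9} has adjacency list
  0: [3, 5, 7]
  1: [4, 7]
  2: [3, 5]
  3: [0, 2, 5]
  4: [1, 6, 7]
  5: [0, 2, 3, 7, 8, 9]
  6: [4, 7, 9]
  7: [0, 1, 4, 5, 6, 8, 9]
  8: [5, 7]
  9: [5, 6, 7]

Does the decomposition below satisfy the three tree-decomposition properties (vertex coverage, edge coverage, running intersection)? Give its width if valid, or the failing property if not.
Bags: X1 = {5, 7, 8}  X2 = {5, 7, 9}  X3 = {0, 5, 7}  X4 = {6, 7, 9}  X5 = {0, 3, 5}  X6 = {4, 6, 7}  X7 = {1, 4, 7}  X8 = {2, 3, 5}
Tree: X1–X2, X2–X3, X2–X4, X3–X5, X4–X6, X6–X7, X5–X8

Vertex coverage: the bags together contain {0, 1, 2, 3, 4, 5, 6, 7, 8, 9}, the full vertex set. Edge coverage: each edge of G has both endpoints in at least one bag. Running intersection: for every vertex, the bags containing it form a connected subtree. All three properties hold, so this is a valid tree decomposition of width max|bag| − 1 = 2, and hence tw(G) ≤ 2.

Yes; width 2.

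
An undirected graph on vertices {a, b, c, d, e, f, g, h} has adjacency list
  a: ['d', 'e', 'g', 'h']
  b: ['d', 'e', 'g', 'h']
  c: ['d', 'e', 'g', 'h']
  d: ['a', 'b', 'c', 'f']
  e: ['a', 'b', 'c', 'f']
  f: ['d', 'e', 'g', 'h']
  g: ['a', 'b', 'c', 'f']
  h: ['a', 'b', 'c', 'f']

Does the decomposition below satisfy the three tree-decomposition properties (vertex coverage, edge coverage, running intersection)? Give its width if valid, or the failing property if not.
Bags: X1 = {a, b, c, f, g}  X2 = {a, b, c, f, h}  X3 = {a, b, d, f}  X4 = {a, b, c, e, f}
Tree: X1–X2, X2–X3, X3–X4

A tree decomposition must satisfy three properties: every vertex lies in some bag; for every edge, both endpoints lie together in some bag; and for every vertex, the bags containing it form a connected subtree. Here edge (c,d) lies in no bag, so the decomposition is invalid.

No — edge (c,d) lies in no bag.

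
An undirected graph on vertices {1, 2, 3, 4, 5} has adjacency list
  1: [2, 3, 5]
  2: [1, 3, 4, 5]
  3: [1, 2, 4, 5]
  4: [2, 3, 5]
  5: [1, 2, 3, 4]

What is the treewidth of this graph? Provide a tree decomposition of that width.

Treewidth 3.
One optimal decomposition is:
Bags: B1 = {1, 2, 3, 5}  B2 = {2, 3, 4, 5}
Tree: B1–B2

Each bag holds 4 vertices, so the decomposition has width 3, which upper-bounds the treewidth. Conversely, {1, 2, 3, 5} is a clique of size 4, and the vertices of any clique must share a bag in every tree decomposition; so some bag has ≥ 4 vertices and tw(G) ≥ 3. Therefore the treewidth is 3.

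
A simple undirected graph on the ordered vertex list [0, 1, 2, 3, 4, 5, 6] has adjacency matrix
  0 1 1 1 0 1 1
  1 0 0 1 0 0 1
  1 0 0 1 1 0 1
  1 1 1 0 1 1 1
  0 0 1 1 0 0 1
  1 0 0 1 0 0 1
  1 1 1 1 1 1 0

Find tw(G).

A width-3 tree decomposition is:
Bags: B1 = {2, 3, 4, 6}  B2 = {0, 2, 3, 6}  B3 = {0, 1, 3, 6}  B4 = {0, 3, 5, 6}
Tree: B1–B2, B2–B3, B2–B4
Every bag has size at most 4, so the width is 4 − 1 = 3 and tw(G) ≤ 3. On the other hand G contains the 4-clique {0, 1, 3, 6}. A clique must lie in a single bag of any decomposition, so no decomposition can have width below 3. Combining the bounds, tw(G) = 3.

3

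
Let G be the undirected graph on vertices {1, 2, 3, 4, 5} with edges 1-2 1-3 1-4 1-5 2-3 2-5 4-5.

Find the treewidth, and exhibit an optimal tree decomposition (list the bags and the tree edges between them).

Every bag has size at most 3, so the width is 3 − 1 = 2 and tw(G) ≤ 2. For the lower bound, the 3 vertices {1, 2, 3} are pairwise adjacent, and any tree decomposition puts a clique entirely inside one bag — forcing width ≥ 2. Combining the bounds, tw(G) = 2.

Treewidth 2.
Bags: B1 = {1, 2, 5}  B2 = {1, 4, 5}  B3 = {1, 2, 3}
Tree: B1–B2, B1–B3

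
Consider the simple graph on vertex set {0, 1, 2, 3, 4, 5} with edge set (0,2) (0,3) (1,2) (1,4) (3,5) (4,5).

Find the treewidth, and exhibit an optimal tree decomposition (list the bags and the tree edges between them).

Each bag holds 3 vertices, so the decomposition has width 2, which upper-bounds the treewidth. The edges 2–1–4–5–3–0–2 form a cycle, so G is not a tree and its treewidth is at least 2. The upper and lower bounds meet at 2, so that is the treewidth.

Treewidth 2.
One optimal decomposition is:
Bags: B1 = {1, 2, 4}  B2 = {2, 4, 5}  B3 = {2, 3, 5}  B4 = {0, 2, 3}
Tree: B1–B2, B2–B3, B3–B4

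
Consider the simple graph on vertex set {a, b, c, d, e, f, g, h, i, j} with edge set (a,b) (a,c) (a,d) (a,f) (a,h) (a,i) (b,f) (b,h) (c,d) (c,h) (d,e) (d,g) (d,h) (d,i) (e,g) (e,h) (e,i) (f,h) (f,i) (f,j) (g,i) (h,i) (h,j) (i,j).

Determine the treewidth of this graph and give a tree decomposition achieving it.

Treewidth 3.
One such decomposition:
Bags: B1 = {a, d, h, i}  B2 = {a, c, d, h}  B3 = {a, f, h, i}  B4 = {f, h, i, j}  B5 = {d, e, h, i}  B6 = {a, b, f, h}  B7 = {d, e, g, i}
Tree: B1–B2, B1–B3, B3–B4, B1–B5, B3–B6, B5–B7

Every bag has size at most 4, so the width is 4 − 1 = 3 and tw(G) ≤ 3. Conversely, {d, e, g, i} is a clique of size 4, and the vertices of any clique must share a bag in every tree decomposition; so some bag has ≥ 4 vertices and tw(G) ≥ 3. Therefore the treewidth is 3.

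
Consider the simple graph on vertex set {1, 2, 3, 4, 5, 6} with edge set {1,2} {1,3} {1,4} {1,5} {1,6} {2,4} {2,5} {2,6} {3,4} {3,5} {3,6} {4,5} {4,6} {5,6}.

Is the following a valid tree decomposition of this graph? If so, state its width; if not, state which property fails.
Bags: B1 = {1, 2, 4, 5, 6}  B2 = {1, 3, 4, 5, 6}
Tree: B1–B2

Checking the three conditions: (i) the bags cover all of {1, 2, 3, 4, 5, 6}; (ii) for each edge, some bag contains both endpoints; (iii) the bags containing any fixed vertex form a subtree. All hold, so the decomposition is valid with width 5 − 1 = 4.

Yes; width 4.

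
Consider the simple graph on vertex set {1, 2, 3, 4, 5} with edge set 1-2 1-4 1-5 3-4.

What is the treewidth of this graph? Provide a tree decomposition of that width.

The largest bag has 2 vertices, giving width 1; this decomposition certifies tw(G) ≤ 1. Any graph with an edge has treewidth ≥ 1, and G has the edge 1–4. Combining the bounds, tw(G) = 1.

Treewidth 1.
One optimal decomposition is:
Bags: B1 = {1, 4}  B2 = {1, 2}  B3 = {1, 5}  B4 = {3, 4}
Tree: B1–B2, B1–B3, B1–B4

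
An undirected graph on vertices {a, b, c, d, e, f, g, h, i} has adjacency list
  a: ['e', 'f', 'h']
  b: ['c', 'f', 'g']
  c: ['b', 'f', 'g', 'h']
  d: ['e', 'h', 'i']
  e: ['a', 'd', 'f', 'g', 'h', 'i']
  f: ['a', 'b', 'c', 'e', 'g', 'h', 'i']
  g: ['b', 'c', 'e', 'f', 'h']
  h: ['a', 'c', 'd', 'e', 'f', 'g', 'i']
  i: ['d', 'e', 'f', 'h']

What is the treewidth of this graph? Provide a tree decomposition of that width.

Every bag has size at most 4, so the width is 4 − 1 = 3 and tw(G) ≤ 3. On the other hand G contains the 4-clique {d, e, h, i}. A clique must lie in a single bag of any decomposition, so no decomposition can have width below 3. Therefore the treewidth is 3.

Treewidth 3.
Bags: B1 = {a, e, f, h}  B2 = {e, f, g, h}  B3 = {e, f, h, i}  B4 = {c, f, g, h}  B5 = {d, e, h, i}  B6 = {b, c, f, g}
Tree: B1–B2, B2–B3, B2–B4, B3–B5, B4–B6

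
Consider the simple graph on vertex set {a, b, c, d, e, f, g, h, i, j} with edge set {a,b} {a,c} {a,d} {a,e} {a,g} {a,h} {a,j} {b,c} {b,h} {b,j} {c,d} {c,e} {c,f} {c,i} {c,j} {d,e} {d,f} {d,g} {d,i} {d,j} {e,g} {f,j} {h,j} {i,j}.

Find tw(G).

3

A width-3 tree decomposition is:
Bags: B1 = {a, b, c, j}  B2 = {a, c, d, j}  B3 = {c, d, f, j}  B4 = {a, c, d, e}  B5 = {a, b, h, j}  B6 = {c, d, i, j}  B7 = {a, d, e, g}
Tree: B1–B2, B2–B3, B2–B4, B1–B5, B3–B6, B4–B7
Each bag holds 4 vertices, so the decomposition has width 3, which upper-bounds the treewidth. On the other hand G contains the 4-clique {a, d, e, g}. A clique must lie in a single bag of any decomposition, so no decomposition can have width below 3. Therefore the treewidth is 3.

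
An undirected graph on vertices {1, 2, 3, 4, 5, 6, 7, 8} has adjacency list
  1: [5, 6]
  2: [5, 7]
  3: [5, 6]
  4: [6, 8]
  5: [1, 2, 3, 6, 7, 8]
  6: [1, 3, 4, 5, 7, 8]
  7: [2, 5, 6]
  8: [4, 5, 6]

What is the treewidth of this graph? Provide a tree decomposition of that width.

Treewidth 2.
One such decomposition:
Bags: B1 = {3, 5, 6}  B2 = {5, 6, 7}  B3 = {2, 5, 7}  B4 = {1, 5, 6}  B5 = {5, 6, 8}  B6 = {4, 6, 8}
Tree: B1–B2, B2–B3, B2–B4, B2–B5, B5–B6

Every bag has size at most 3, so the width is 3 − 1 = 2 and tw(G) ≤ 2. For the lower bound, the 3 vertices {4, 6, 8} are pairwise adjacent, and any tree decomposition puts a clique entirely inside one bag — forcing width ≥ 2. The upper and lower bounds meet at 2, so that is the treewidth.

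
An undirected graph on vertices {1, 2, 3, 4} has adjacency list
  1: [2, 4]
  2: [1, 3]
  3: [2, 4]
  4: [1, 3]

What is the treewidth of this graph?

2

A width-2 tree decomposition is:
Bags: B1 = {1, 3, 4}  B2 = {1, 2, 3}
Tree: B1–B2
Every bag has size at most 3, so the width is 3 − 1 = 2 and tw(G) ≤ 2. The edges 3–4–1–2–3 form a cycle, so G is not a tree and its treewidth is at least 2. Hence tw(G) = 2 exactly.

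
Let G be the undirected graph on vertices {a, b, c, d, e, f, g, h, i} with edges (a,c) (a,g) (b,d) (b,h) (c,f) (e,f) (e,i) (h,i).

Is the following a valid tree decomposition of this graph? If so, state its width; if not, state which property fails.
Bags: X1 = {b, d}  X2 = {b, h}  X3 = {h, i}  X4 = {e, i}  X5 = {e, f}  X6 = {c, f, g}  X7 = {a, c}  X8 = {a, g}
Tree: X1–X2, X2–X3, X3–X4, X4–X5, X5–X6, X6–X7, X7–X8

A tree decomposition must satisfy three properties: every vertex lies in some bag; for every edge, both endpoints lie together in some bag; and for every vertex, the bags containing it form a connected subtree. Here bags containing vertex g are not connected in the tree, so the decomposition is invalid.

No — bags containing vertex g are not connected in the tree.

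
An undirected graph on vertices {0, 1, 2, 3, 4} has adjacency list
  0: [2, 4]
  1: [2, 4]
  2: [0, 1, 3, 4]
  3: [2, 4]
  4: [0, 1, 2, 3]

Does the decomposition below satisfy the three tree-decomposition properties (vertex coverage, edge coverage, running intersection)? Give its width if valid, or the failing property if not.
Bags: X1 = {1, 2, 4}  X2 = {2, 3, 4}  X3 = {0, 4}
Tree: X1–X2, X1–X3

A tree decomposition must satisfy three properties: every vertex lies in some bag; for every edge, both endpoints lie together in some bag; and for every vertex, the bags containing it form a connected subtree. Here edge (2,0) lies in no bag, so the decomposition is invalid.

No — edge (2,0) lies in no bag.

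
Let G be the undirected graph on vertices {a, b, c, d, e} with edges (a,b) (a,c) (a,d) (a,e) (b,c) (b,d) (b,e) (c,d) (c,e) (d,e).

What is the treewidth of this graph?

A width-4 tree decomposition is:
Bags: B1 = {a, b, c, d, e}
Tree: (single bag)
A single bag containing all 5 vertices is trivially a valid decomposition of width 4. Conversely, {a, b, c, d, e} is a clique of size 5, and the vertices of any clique must share a bag in every tree decomposition; so some bag has ≥ 5 vertices and tw(G) ≥ 4. Hence tw(G) = 4 exactly.

4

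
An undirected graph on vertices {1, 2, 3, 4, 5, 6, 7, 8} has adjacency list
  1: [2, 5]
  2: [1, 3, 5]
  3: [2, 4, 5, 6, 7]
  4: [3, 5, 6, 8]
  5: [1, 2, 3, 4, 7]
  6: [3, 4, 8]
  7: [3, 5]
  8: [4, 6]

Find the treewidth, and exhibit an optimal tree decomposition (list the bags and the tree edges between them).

The largest bag has 3 vertices, giving width 2; this decomposition certifies tw(G) ≤ 2. On the other hand G contains the 3-clique {4, 6, 8}. A clique must lie in a single bag of any decomposition, so no decomposition can have width below 2. Combining the bounds, tw(G) = 2.

Treewidth 2.
One such decomposition:
Bags: B1 = {3, 5, 7}  B2 = {2, 3, 5}  B3 = {3, 4, 5}  B4 = {3, 4, 6}  B5 = {4, 6, 8}  B6 = {1, 2, 5}
Tree: B1–B2, B2–B3, B3–B4, B4–B5, B2–B6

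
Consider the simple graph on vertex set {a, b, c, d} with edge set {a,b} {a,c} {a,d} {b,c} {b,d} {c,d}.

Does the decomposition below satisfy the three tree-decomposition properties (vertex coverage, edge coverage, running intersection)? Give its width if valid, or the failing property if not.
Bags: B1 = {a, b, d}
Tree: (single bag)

A tree decomposition must satisfy three properties: every vertex lies in some bag; for every edge, both endpoints lie together in some bag; and for every vertex, the bags containing it form a connected subtree. Here vertex c appears in no bag, so the decomposition is invalid.

No — vertex c appears in no bag.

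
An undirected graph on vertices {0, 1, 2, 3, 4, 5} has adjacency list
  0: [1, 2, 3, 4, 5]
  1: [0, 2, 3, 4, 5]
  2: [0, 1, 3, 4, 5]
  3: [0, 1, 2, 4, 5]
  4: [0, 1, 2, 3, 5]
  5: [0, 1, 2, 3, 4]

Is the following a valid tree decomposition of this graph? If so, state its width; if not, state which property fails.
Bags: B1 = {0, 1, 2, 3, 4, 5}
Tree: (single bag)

Yes; width 5.

Vertex coverage: the bags together contain {0, 1, 2, 3, 4, 5}, the full vertex set. Edge coverage: each edge of G has both endpoints in at least one bag. Running intersection: for every vertex, the bags containing it form a connected subtree. All three properties hold, so this is a valid tree decomposition of width max|bag| − 1 = 5, and hence tw(G) ≤ 5.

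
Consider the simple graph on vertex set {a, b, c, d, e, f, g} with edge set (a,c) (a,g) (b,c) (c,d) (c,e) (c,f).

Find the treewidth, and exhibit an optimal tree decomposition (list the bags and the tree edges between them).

Each bag holds 2 vertices, so the decomposition has width 1, which upper-bounds the treewidth. Since G has at least one edge (e.g. e–c), it is not an edgeless graph, so tw(G) ≥ 1. The upper and lower bounds meet at 1, so that is the treewidth.

Treewidth 1.
One such decomposition:
Bags: B1 = {c, e}  B2 = {c, f}  B3 = {c, d}  B4 = {a, c}  B5 = {b, c}  B6 = {a, g}
Tree: B1–B2, B2–B3, B1–B4, B4–B5, B4–B6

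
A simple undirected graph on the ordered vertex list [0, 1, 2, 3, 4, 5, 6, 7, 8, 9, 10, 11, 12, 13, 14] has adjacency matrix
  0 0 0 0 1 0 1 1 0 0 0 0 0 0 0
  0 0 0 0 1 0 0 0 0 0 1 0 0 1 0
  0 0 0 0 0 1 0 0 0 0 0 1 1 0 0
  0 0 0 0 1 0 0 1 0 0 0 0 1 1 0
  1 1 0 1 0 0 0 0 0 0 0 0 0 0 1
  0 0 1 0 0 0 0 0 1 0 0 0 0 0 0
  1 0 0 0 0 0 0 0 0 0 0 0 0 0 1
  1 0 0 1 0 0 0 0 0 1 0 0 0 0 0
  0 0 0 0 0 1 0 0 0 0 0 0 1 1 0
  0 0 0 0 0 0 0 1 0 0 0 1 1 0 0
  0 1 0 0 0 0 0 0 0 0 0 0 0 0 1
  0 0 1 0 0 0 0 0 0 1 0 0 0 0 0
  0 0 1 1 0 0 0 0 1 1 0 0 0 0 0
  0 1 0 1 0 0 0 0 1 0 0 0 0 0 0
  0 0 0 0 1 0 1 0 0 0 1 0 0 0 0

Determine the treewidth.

A width-3 tree decomposition is:
Bags: B1 = {2, 5, 8, 11}  B2 = {2, 8, 11, 12}  B3 = {8, 9, 11, 12}  B4 = {8, 9, 12, 13}  B5 = {3, 9, 12, 13}  B6 = {3, 7, 9, 13}  B7 = {1, 3, 7, 13}  B8 = {1, 3, 4, 7}  B9 = {0, 1, 4, 7}  B10 = {0, 1, 4, 10}  B11 = {0, 4, 10, 14}  B12 = {0, 6, 10, 14}
Tree: B1–B2, B2–B3, B3–B4, B4–B5, B5–B6, B6–B7, B7–B8, B8–B9, B9–B10, B10–B11, B11–B12
The largest bag has 4 vertices, giving width 3; this decomposition certifies tw(G) ≤ 3. For the lower bound: the 4 vertex sets {2,5,11}, {8}, {12}, {3,7,9,13} are disjoint, each induces a connected subgraph, and every pair is joined by at least one edge of G. Contracting each set to a single vertex therefore yields K_{4} as a minor, and since treewidth is minor-monotone, tw(G) ≥ tw(K_{4}) = 3. The upper and lower bounds meet at 3, so that is the treewidth.

3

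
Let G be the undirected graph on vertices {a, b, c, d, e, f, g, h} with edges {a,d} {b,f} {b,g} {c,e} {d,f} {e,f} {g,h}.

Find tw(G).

1

A width-1 tree decomposition is:
Bags: B1 = {a, d}  B2 = {d, f}  B3 = {b, f}  B4 = {b, g}  B5 = {g, h}  B6 = {e, f}  B7 = {c, e}
Tree: B1–B2, B2–B3, B3–B4, B4–B5, B2–B6, B6–B7
Each bag holds 2 vertices, so the decomposition has width 1, which upper-bounds the treewidth. G has an edge, so its treewidth is at least 1. Therefore the treewidth is 1.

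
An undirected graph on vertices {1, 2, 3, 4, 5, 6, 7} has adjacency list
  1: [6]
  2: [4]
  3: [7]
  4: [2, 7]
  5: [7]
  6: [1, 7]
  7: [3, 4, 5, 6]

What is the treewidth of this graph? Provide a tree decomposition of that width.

Treewidth 1.
One optimal decomposition is:
Bags: B1 = {2, 4}  B2 = {4, 7}  B3 = {5, 7}  B4 = {3, 7}  B5 = {6, 7}  B6 = {1, 6}
Tree: B1–B2, B2–B3, B2–B4, B2–B5, B5–B6

Every bag has size at most 2, so the width is 2 − 1 = 1 and tw(G) ≤ 1. Any graph with an edge has treewidth ≥ 1, and G has the edge 4–2. Therefore the treewidth is 1.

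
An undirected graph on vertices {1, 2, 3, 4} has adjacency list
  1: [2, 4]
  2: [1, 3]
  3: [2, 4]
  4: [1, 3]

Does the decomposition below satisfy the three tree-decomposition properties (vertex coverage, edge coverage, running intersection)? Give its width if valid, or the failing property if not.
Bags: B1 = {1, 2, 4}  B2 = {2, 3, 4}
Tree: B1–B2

Yes; width 2.

Checking the three conditions: (i) the bags cover all of {1, 2, 3, 4}; (ii) for each edge, some bag contains both endpoints; (iii) the bags containing any fixed vertex form a subtree. All hold, so the decomposition is valid with width 3 − 1 = 2.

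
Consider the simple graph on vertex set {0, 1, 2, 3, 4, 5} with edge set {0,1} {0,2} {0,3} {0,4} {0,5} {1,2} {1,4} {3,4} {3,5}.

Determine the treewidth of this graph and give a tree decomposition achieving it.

Treewidth 2.
One such decomposition:
Bags: B1 = {0, 1, 4}  B2 = {0, 3, 4}  B3 = {0, 3, 5}  B4 = {0, 1, 2}
Tree: B1–B2, B2–B3, B1–B4

The largest bag has 3 vertices, giving width 2; this decomposition certifies tw(G) ≤ 2. Conversely, {0, 1, 2} is a clique of size 3, and the vertices of any clique must share a bag in every tree decomposition; so some bag has ≥ 3 vertices and tw(G) ≥ 2. Therefore the treewidth is 2.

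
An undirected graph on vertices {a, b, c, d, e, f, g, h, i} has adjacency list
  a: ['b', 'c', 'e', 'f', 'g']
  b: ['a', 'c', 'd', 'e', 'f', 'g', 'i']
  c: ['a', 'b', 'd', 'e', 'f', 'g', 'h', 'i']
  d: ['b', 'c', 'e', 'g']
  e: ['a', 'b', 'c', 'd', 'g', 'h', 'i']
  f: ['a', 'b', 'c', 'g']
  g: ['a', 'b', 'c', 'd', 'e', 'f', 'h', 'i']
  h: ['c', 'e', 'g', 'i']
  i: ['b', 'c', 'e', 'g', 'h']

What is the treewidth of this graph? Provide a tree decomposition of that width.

The largest bag has 5 vertices, giving width 4; this decomposition certifies tw(G) ≤ 4. Conversely, {c, e, g, h, i} is a clique of size 5, and the vertices of any clique must share a bag in every tree decomposition; so some bag has ≥ 5 vertices and tw(G) ≥ 4. Hence tw(G) = 4 exactly.

Treewidth 4.
Bags: B1 = {a, b, c, e, g}  B2 = {b, c, e, g, i}  B3 = {b, c, d, e, g}  B4 = {c, e, g, h, i}  B5 = {a, b, c, f, g}
Tree: B1–B2, B1–B3, B2–B4, B1–B5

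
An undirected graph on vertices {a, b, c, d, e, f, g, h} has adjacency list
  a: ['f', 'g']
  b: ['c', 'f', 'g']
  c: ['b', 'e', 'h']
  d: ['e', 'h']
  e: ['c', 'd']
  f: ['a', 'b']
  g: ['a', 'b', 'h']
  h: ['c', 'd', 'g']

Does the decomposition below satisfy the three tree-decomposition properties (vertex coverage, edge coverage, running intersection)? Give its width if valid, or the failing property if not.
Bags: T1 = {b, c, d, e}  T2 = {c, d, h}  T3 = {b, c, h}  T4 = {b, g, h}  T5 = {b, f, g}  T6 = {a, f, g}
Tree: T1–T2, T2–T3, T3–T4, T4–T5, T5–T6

No — bags containing vertex b are not connected in the tree.

A tree decomposition must satisfy three properties: every vertex lies in some bag; for every edge, both endpoints lie together in some bag; and for every vertex, the bags containing it form a connected subtree. Here bags containing vertex b are not connected in the tree, so the decomposition is invalid.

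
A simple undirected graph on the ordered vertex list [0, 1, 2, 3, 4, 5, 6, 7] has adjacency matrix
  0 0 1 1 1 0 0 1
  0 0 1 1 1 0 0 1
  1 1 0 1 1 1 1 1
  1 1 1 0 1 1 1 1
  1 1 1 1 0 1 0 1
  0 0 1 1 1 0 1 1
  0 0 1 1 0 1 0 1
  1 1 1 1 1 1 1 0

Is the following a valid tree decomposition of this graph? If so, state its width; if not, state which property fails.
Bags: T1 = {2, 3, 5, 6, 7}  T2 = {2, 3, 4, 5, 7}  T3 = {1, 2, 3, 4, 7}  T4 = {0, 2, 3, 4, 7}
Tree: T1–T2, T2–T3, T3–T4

Yes; width 4.

Vertex coverage: the bags together contain {0, 1, 2, 3, 4, 5, 6, 7}, the full vertex set. Edge coverage: each edge of G has both endpoints in at least one bag. Running intersection: for every vertex, the bags containing it form a connected subtree. All three properties hold, so this is a valid tree decomposition of width max|bag| − 1 = 4, and hence tw(G) ≤ 4.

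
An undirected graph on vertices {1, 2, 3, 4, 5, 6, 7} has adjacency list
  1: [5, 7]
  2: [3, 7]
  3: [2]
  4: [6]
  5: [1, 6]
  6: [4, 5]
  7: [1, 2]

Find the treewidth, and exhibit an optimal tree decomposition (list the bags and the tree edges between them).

Each bag holds 2 vertices, so the decomposition has width 1, which upper-bounds the treewidth. Since G has at least one edge (e.g. 3–2), it is not an edgeless graph, so tw(G) ≥ 1. Hence tw(G) = 1 exactly.

Treewidth 1.
One optimal decomposition is:
Bags: B1 = {2, 3}  B2 = {2, 7}  B3 = {1, 7}  B4 = {1, 5}  B5 = {5, 6}  B6 = {4, 6}
Tree: B1–B2, B2–B3, B3–B4, B4–B5, B5–B6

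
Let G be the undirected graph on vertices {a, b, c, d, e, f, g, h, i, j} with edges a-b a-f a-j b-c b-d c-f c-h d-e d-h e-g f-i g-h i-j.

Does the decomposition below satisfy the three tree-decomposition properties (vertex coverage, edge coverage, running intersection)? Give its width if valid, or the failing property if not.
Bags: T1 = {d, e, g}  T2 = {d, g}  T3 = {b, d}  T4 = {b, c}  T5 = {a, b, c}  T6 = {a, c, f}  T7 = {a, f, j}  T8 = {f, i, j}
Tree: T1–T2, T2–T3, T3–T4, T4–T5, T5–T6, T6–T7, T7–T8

A tree decomposition must satisfy three properties: every vertex lies in some bag; for every edge, both endpoints lie together in some bag; and for every vertex, the bags containing it form a connected subtree. Here vertex h appears in no bag, so the decomposition is invalid.

No — vertex h appears in no bag.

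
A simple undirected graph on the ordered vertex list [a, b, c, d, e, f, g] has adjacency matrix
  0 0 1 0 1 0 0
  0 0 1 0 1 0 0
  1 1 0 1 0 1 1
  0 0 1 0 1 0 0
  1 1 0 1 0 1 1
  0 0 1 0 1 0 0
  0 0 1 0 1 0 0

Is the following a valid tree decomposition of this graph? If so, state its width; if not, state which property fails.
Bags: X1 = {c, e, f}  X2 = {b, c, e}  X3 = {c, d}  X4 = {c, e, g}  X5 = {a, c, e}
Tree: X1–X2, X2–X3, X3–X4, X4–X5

No — edge (e,d) lies in no bag.

A tree decomposition must satisfy three properties: every vertex lies in some bag; for every edge, both endpoints lie together in some bag; and for every vertex, the bags containing it form a connected subtree. Here edge (e,d) lies in no bag, so the decomposition is invalid.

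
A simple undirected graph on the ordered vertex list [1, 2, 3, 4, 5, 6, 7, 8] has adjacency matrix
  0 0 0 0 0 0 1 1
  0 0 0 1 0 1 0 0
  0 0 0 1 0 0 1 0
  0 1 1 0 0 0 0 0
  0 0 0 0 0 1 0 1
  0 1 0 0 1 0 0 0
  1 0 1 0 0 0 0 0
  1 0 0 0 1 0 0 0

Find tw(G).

2

A width-2 tree decomposition is:
Bags: B1 = {5, 6, 8}  B2 = {1, 6, 8}  B3 = {1, 6, 7}  B4 = {3, 6, 7}  B5 = {3, 4, 6}  B6 = {2, 4, 6}
Tree: B1–B2, B2–B3, B3–B4, B4–B5, B5–B6
Every bag has size at most 3, so the width is 3 − 1 = 2 and tw(G) ≤ 2. Since 6–5–8–1–7–3–4–2–6 is a cycle in G, G is not acyclic. Forests are exactly the graphs of treewidth ≤ 1, so tw(G) ≥ 2. The upper and lower bounds meet at 2, so that is the treewidth.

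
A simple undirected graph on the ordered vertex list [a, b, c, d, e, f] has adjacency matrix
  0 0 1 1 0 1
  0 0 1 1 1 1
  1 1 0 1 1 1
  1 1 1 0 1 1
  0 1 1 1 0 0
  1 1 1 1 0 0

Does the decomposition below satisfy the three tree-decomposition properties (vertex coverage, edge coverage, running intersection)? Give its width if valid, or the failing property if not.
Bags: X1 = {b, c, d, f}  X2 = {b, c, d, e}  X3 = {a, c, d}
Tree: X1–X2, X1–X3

A tree decomposition must satisfy three properties: every vertex lies in some bag; for every edge, both endpoints lie together in some bag; and for every vertex, the bags containing it form a connected subtree. Here edge (f,a) lies in no bag, so the decomposition is invalid.

No — edge (f,a) lies in no bag.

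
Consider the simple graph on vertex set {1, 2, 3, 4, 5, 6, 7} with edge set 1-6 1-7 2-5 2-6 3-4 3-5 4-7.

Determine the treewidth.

2

A width-2 tree decomposition is:
Bags: B1 = {3, 4, 7}  B2 = {1, 3, 7}  B3 = {1, 3, 6}  B4 = {2, 3, 6}  B5 = {2, 3, 5}
Tree: B1–B2, B2–B3, B3–B4, B4–B5
Each bag holds 3 vertices, so the decomposition has width 2, which upper-bounds the treewidth. Since 3–4–7–1–6–2–5–3 is a cycle in G, G is not acyclic. Forests are exactly the graphs of treewidth ≤ 1, so tw(G) ≥ 2. Hence tw(G) = 2 exactly.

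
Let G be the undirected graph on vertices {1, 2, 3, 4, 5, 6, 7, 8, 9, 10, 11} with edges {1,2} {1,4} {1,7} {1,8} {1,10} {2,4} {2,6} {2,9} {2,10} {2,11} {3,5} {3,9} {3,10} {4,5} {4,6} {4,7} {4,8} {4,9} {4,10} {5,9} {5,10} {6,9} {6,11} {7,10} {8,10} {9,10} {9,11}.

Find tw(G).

3

A width-3 tree decomposition is:
Bags: B1 = {1, 2, 4, 10}  B2 = {2, 4, 9, 10}  B3 = {2, 4, 6, 9}  B4 = {4, 5, 9, 10}  B5 = {1, 4, 8, 10}  B6 = {2, 6, 9, 11}  B7 = {1, 4, 7, 10}  B8 = {3, 5, 9, 10}
Tree: B1–B2, B2–B3, B2–B4, B1–B5, B3–B6, B1–B7, B4–B8
Every bag has size at most 4, so the width is 4 − 1 = 3 and tw(G) ≤ 3. Conversely, {2, 6, 9, 11} is a clique of size 4, and the vertices of any clique must share a bag in every tree decomposition; so some bag has ≥ 4 vertices and tw(G) ≥ 3. Combining the bounds, tw(G) = 3.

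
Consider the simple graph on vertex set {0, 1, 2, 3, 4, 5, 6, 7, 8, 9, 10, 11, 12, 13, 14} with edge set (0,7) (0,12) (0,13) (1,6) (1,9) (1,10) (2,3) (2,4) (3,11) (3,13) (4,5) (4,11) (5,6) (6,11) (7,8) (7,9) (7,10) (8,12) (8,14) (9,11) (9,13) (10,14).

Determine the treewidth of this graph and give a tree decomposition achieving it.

The largest bag has 4 vertices, giving width 3; this decomposition certifies tw(G) ≤ 3. For the lower bound: the 4 vertex sets {2,4,5}, {3}, {11}, {1,6,9,13} are disjoint, each induces a connected subgraph, and every pair is joined by at least one edge of G. Contracting each set to a single vertex therefore yields K_{4} as a minor, and since treewidth is minor-monotone, tw(G) ≥ tw(K_{4}) = 3. The upper and lower bounds meet at 3, so that is the treewidth.

Treewidth 3.
One such decomposition:
Bags: B1 = {2, 3, 4, 5}  B2 = {3, 4, 5, 11}  B3 = {3, 5, 6, 11}  B4 = {3, 6, 11, 13}  B5 = {6, 9, 11, 13}  B6 = {1, 6, 9, 13}  B7 = {0, 1, 9, 13}  B8 = {0, 1, 7, 9}  B9 = {0, 1, 7, 10}  B10 = {0, 7, 10, 12}  B11 = {7, 8, 10, 12}  B12 = {8, 10, 12, 14}
Tree: B1–B2, B2–B3, B3–B4, B4–B5, B5–B6, B6–B7, B7–B8, B8–B9, B9–B10, B10–B11, B11–B12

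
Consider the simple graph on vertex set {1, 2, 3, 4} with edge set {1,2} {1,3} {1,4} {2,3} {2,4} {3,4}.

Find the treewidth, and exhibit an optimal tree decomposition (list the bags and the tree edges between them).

Treewidth 3.
One such decomposition:
Bags: B1 = {1, 2, 3, 4}
Tree: (single bag)

With just one bag of size 4, the width is 4 − 1 = 3, so tw(G) ≤ 3. On the other hand G contains the 4-clique {1, 2, 3, 4}. A clique must lie in a single bag of any decomposition, so no decomposition can have width below 3. Combining the bounds, tw(G) = 3.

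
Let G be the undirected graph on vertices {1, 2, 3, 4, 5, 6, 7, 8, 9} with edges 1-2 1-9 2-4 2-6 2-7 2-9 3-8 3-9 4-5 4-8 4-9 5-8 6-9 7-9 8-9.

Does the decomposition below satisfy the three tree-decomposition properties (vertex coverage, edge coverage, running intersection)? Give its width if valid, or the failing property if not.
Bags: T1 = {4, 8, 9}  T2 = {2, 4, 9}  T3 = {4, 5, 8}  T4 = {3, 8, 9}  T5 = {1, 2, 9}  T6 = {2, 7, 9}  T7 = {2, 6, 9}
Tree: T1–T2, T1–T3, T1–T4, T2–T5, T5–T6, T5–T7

Every vertex of G appears in some bag (union = {1, 2, 3, 4, 5, 6, 7, 8, 9}); every edge is covered by a bag; and for each vertex v the set of bags containing v is connected in the bag tree. The decomposition is therefore valid. The largest bag has 3 vertices, so the width is 2.

Yes; width 2.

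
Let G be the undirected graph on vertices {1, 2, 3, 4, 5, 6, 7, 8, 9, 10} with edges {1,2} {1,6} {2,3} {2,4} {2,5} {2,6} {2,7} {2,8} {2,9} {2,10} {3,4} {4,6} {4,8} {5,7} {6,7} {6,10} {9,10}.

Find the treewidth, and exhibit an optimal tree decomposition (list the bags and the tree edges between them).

The largest bag has 3 vertices, giving width 2; this decomposition certifies tw(G) ≤ 2. On the other hand G contains the 3-clique {2, 3, 4}. A clique must lie in a single bag of any decomposition, so no decomposition can have width below 2. Therefore the treewidth is 2.

Treewidth 2.
Bags: B1 = {2, 6, 7}  B2 = {2, 6, 10}  B3 = {2, 4, 6}  B4 = {2, 5, 7}  B5 = {2, 4, 8}  B6 = {1, 2, 6}  B7 = {2, 9, 10}  B8 = {2, 3, 4}
Tree: B1–B2, B2–B3, B1–B4, B3–B5, B3–B6, B2–B7, B3–B8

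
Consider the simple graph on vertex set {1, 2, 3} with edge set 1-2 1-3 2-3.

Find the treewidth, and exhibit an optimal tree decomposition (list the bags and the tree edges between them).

Treewidth 2.
One such decomposition:
Bags: B1 = {1, 2, 3}
Tree: (single bag)

With just one bag of size 3, the width is 3 − 1 = 2, so tw(G) ≤ 2. On the other hand G contains the 3-clique {1, 2, 3}. A clique must lie in a single bag of any decomposition, so no decomposition can have width below 2. Combining the bounds, tw(G) = 2.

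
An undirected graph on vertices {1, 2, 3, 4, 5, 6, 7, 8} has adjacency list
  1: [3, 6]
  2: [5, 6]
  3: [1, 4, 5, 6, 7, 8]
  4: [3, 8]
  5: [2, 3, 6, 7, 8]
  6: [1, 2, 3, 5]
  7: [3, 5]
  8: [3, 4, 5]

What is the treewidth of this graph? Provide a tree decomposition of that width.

Each bag holds 3 vertices, so the decomposition has width 2, which upper-bounds the treewidth. Conversely, {2, 5, 6} is a clique of size 3, and the vertices of any clique must share a bag in every tree decomposition; so some bag has ≥ 3 vertices and tw(G) ≥ 2. The upper and lower bounds meet at 2, so that is the treewidth.

Treewidth 2.
One optimal decomposition is:
Bags: B1 = {3, 4, 8}  B2 = {3, 5, 8}  B3 = {3, 5, 6}  B4 = {3, 5, 7}  B5 = {2, 5, 6}  B6 = {1, 3, 6}
Tree: B1–B2, B2–B3, B3–B4, B3–B5, B3–B6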